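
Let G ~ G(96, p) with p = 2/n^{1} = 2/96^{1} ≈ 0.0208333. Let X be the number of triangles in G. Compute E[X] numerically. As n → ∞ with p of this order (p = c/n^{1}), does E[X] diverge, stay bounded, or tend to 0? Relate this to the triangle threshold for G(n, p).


Number of potential triangles: C(96, 3) = 142880.
Each occurs with probability p³ ≈ (0.0208333)³ ≈ 9.04224537e-06.
By linearity: E[X] = C(96, 3)·p³ ≈ 142880 · 9.04224537e-06 ≈ 1.291956.
Here α = 1, so p = 2/n is exactly at the triangle threshold p ~ 1/n. Asymptotically E[X] → c³/6 = 2³/6 = 4/3 ≈ 1.333333, a bounded constant. In this regime the triangle count is asymptotically Poisson(c³/6).

E[X] ≈ 1.291956; in regime p = Θ(1/n^{1}) E[X] stays bounded (at the triangle threshold p ~ 1/n).


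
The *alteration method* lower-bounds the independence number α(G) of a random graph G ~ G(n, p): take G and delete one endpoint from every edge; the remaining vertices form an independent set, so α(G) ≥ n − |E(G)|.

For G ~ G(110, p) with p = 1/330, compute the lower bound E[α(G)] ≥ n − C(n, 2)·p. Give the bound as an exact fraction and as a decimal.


E[|E(G)|] = C(110, 2)·p = 5995 · (1/330) = 109/6.
E[α(G)] ≥ n − E[|E(G)|] = 110 − 109/6 = 551/6.
Numerically: ≈ 91.8333.
(This is only a lower bound; the true E[α(G)] may be larger.)

E[α(G)] ≥ 551/6 ≈ 91.8333.


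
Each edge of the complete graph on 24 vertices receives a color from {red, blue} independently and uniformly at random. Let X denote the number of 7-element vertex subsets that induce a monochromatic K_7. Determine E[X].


Let X = Σ_S X_S over the C(24, 7) = 346104 subsets S of size 7, where X_S = 1 if the K_7 on S is monochromatic.
For a fixed S, the K_7 on S has C(7, 2) = 21 edges. P[all 21 edges red] = (1/2)^21, and likewise for blue, so P[monochromatic] = 2·(1/2)^21 = 2^{1 − 21} = 1/1048576.
Summing: E[X] = C(24, 7) · 2^{1 − 21} = 346104 · 1/1048576 = 43263/131072.
Numerically: E[X] ≈ 0.330070.

E[X] = C(24,7)·2^(1−C(7,2)) = 43263/131072 ≈ 0.330070.


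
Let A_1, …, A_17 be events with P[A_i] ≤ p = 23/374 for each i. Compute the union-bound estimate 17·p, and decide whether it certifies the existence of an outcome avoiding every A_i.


Union bound: P[∪_{i=1}^{17} A_i] ≤ Σ_i P[A_i] ≤ 17·p = 17·(23/374) = 23/22.
Numerically: 23/22 ≈ 1.0455.
Is 23/22 < 1? NO.
Since the bound 23/22 is ≥ 1, the union bound is uninformative here; it does NOT by itself certify existence.

17·p = 23/22 ≈ 1.0455; existence NOT certified by the union bound.


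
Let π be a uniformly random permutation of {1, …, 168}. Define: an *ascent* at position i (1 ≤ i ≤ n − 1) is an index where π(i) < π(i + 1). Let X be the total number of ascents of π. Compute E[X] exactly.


Write X = Σ X_I over i = 1, …, 167, with X_I the indicator of one ascent.
There are 167 indicators.
For each fixed i, the pair (π(i), π(i+1)) is a uniformly random ordered pair of distinct values from {1, …, 168}; by symmetry P[π(i) < π(i+1)] = 1/2.
By linearity: E[X] = 167 · (1/2) = (168 − 1) · (1/2) = 167/2 ≈ 83.500000.

E[X] = 167/2 = 83.500000.


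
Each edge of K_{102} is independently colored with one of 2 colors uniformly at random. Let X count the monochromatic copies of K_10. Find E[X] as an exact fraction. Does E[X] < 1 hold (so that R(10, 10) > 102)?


E[X] = C(102, 10) · 2^{1 − 45} = 21300860967540 · 2^{−44} = 21300860967540/17592186044416.
As a reduced fraction: E[X] = 5325215241885/4398046511104 ≈ 1.210814.
Is E[X] < 1? NO.
Since E[X] ≥ 1, the first-moment bound is inconclusive at n = 102; it does NOT by itself certify R(10, 10) > 102.

E[X] = 5325215241885/4398046511104 ≈ 1.210814; E[X] ≥ 1; first-moment method inconclusive here.


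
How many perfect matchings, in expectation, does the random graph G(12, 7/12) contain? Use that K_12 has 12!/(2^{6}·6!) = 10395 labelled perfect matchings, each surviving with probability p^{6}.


K_12 has 12!/(2^{6}·6!) = 10395 labelled perfect matchings.
For each such perfect matching H, let X_H = 1 if all 6 edges of H are present in G. Then P[X_H = 1] = p^{6} = (7/12)^{6} = 117649/2985984.
By linearity of expectation: E[X] = Σ_H E[X_H] = 10395 · p^{6} = 10395 · 117649/2985984 = 45294865/110592.
Numerically: E[X] ≈ 409.567.

E[X] = 10395 · (7/12)^{6} = 45294865/110592 ≈ 409.567.


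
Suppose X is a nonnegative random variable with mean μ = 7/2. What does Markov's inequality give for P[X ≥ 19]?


μ = E[X] = 7/2, a = 19.
Markov: P[X ≥ 19] ≤ μ/a = (7/2)/19 = 7/38.
Numerically: ≈ 0.184.
(Since a = 19 > μ = 3.500, the bound 7/38 is < 1 and informative.)

P[X ≥ 19] ≤ 7/38 ≈ 0.184.


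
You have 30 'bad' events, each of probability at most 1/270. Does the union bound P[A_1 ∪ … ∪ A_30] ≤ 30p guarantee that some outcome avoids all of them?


Union bound: P[∪_{i=1}^{30} A_i] ≤ Σ_i P[A_i] ≤ 30·p = 30·(1/270) = 1/9.
Numerically: 1/9 ≈ 0.111.
Is 1/9 < 1? YES.
Since P[∪ A_i] ≤ 1/9 < 1, the complement has P[∩ A_i^c] ≥ 1 − 1/9 = 8/9 > 0, so some outcome avoids every A_i.

30·p = 1/9 ≈ 0.111; existence CERTIFIED by the union bound.


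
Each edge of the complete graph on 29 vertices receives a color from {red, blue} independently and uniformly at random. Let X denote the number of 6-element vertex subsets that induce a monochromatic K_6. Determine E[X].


Let X = Σ_S X_S over the C(29, 6) = 475020 subsets S of size 6, where X_S = 1 if the K_6 on S is monochromatic.
For a fixed S, the K_6 on S has C(6, 2) = 15 edges. P[all 15 edges red] = (1/2)^15, and likewise for blue, so P[monochromatic] = 2·(1/2)^15 = 2^{1 − 15} = 1/16384.
By linearity: E[X] = C(29, 6) · 2^{1 − 15} = 475020 · 1/16384 = 118755/4096.
Numerically: E[X] ≈ 28.9929.

E[X] = C(29,6)·2^(1−C(6,2)) = 118755/4096 ≈ 28.9929.


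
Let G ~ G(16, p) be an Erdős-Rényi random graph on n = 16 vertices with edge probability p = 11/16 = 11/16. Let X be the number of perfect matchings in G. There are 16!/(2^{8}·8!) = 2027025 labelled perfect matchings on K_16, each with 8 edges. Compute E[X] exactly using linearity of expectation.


K_16 has 16!/(2^{8}·8!) = 2027025 labelled perfect matchings.
For each such perfect matching H, let X_H = 1 if all 8 edges of H are present in G. Then P[X_H = 1] = p^{8} = (11/16)^{8} = 214358881/4294967296.
Summing the indicators: E[X] = Σ_H E[X_H] = 2027025 · p^{8} = 2027025 · 214358881/4294967296 = 434510810759025/4294967296.
Numerically: E[X] ≈ 101167.

E[X] = 2027025 · (11/16)^{8} = 434510810759025/4294967296 ≈ 101167.


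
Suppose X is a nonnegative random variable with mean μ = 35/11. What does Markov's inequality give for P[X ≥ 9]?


μ = E[X] = 35/11, a = 9.
Markov: P[X ≥ 9] ≤ μ/a = (35/11)/9 = 35/99.
Numerically: ≈ 0.35354.
(Since a = 9 > μ = 3.18182, the bound 35/99 is < 1 and informative.)

P[X ≥ 9] ≤ 35/99 ≈ 0.35354.


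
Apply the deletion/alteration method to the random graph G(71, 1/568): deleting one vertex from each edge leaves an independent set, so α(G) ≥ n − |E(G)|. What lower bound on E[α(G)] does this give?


E[|E(G)|] = C(71, 2)·p = 2485 · (1/568) = 35/8.
E[α(G)] ≥ n − E[|E(G)|] = 71 − 35/8 = 533/8.
Numerically: ≈ 66.625.
(This is only a lower bound; the true E[α(G)] may be larger.)

E[α(G)] ≥ 533/8 ≈ 66.625.


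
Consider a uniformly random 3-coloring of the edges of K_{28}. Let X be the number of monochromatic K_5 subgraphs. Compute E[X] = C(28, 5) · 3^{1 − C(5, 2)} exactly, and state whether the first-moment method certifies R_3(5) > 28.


E[X] = C(28, 5) · 3^{1 − 10} = 98280 · 3^{−9} = 98280/19683.
As a reduced fraction: E[X] = 3640/729 ≈ 4.99314.
Is E[X] < 1? NO.
Since E[X] ≥ 1, the first-moment bound is inconclusive at n = 28; it does NOT by itself certify R_3(5) > 28.

E[X] = 3640/729 ≈ 4.99314; E[X] ≥ 1; first-moment method inconclusive here.


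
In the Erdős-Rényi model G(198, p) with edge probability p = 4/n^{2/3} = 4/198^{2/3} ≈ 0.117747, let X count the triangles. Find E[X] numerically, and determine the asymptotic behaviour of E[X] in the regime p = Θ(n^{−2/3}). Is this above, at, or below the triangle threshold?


Number of potential triangles: C(198, 3) = 1274196.
Each occurs with probability p³ ≈ (0.117747)³ ≈ 1.63248648e-03.
By linearity: E[X] = C(198, 3)·p³ ≈ 1274196 · 1.63248648e-03 ≈ 2080.107744.
Since α = 2/3 < 1, p = c/n^{2/3} ≫ 1/n is above the triangle threshold p ~ 1/n. Asymptotically E[X] ~ (c³/6)·n^{3(1−α)} = (4³/6)·n^{1} → ∞; triangles are abundant w.h.p.

E[X] ≈ 2080.107744; in regime p = Θ(1/n^{2/3}) E[X] diverges (above the triangle threshold p ~ 1/n).


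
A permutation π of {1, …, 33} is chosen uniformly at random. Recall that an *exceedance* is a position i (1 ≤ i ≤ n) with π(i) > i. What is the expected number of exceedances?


Write X = Σ_{i=1}^{33} X_i, where X_i = 1_{π(i) > i}.
For each fixed i, π(i) is uniform over {1, …, 33} (marginal of a uniform permutation), so P[π(i) > i] = (n − i)/n. Summing: Σ_{i=1}^{33} (n − i)/n = (0 + 1 + … + 32)/33 = 33(33 − 1)/(2·33) = (33 − 1)/2.
Hence E[X] = Σ_{i=1}^{33} (33 − i)/33 = 16 ≈ 16.00000.

E[X] = 16 = 16.00000.


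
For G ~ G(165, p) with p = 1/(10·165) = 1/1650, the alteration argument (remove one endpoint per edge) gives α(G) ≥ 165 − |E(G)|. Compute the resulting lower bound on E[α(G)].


E[|E(G)|] = C(165, 2)·p = 13530 · (1/1650) = 41/5.
E[α(G)] ≥ n − E[|E(G)|] = 165 − 41/5 = 784/5.
Numerically: ≈ 156.80000.
(This is only a lower bound; the true E[α(G)] may be larger.)

E[α(G)] ≥ 784/5 ≈ 156.80000.


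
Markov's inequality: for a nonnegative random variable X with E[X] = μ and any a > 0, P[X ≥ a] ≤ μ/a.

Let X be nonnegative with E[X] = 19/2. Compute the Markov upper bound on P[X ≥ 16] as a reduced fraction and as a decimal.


μ = E[X] = 19/2, a = 16.
Markov: P[X ≥ 16] ≤ μ/a = (19/2)/16 = 19/32.
Numerically: ≈ 0.59375.
(Since a = 16 > μ = 9.50000, the bound 19/32 is < 1 and informative.)

P[X ≥ 16] ≤ 19/32 ≈ 0.59375.


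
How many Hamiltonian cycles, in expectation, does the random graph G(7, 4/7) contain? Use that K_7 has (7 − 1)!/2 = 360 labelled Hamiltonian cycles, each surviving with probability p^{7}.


K_7 has (7 − 1)!/2 = 360 labelled Hamiltonian cycles.
For each such Hamiltonian cycle H, let X_H = 1 if all 7 edges of H are present in G. Then P[X_H = 1] = p^{7} = (4/7)^{7} = 16384/823543.
Summing the indicators: E[X] = Σ_H E[X_H] = 360 · p^{7} = 360 · 16384/823543 = 5898240/823543.
Numerically: E[X] ≈ 7.162.

E[X] = 360 · (4/7)^{7} = 5898240/823543 ≈ 7.162.


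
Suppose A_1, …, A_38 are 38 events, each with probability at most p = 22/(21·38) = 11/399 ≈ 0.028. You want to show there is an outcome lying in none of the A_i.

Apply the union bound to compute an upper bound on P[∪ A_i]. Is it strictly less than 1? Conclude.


Union bound: P[∪_{i=1}^{38} A_i] ≤ Σ_i P[A_i] ≤ 38·p = 38·(11/399) = 22/21.
Numerically: 22/21 ≈ 1.048.
Is 22/21 < 1? NO.
Since the bound 22/21 is ≥ 1, the union bound is uninformative here; it does NOT by itself certify existence.

38·p = 22/21 ≈ 1.048; existence NOT certified by the union bound.


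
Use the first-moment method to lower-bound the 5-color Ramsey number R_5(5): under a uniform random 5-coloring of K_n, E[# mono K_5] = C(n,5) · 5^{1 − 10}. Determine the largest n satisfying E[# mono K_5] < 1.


We need C(n, 5) · 5^{1 − 10} < 1, i.e. C(n, 5) < 5^{10 − 1} = 1953125.
Check values of n near the boundary:
  n = 47: C(47, 5) = 1533939; 1533939 < 1953125? YES
  n = 48: C(48, 5) = 1712304; 1712304 < 1953125? YES
  n = 49: C(49, 5) = 1906884; 1906884 < 1953125? YES
  n = 50: C(50, 5) = 2118760; 2118760 < 1953125? NO
  n = 51: C(51, 5) = 2349060; 2349060 < 1953125? NO
The largest n with C(n, 5) < 1953125 is n = 49 (where E[X] = 1906884/1953125 ≈ 0.976). Hence R_5(5) > 49, i.e. R_5(5) ≥ 50.

Largest n = 49; hence R_5(5) > 49.


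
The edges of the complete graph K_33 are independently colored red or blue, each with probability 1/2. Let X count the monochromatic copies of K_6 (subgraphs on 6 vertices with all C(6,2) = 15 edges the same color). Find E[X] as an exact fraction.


Let X = Σ_S X_S over the C(33, 6) = 1107568 subsets S of size 6, where X_S = 1 if the K_6 on S is monochromatic.
For a fixed S, the K_6 on S has C(6, 2) = 15 edges. P[all 15 edges red] = (1/2)^15, and likewise for blue, so P[monochromatic] = 2·(1/2)^15 = 2^{1 − 15} = 1/16384.
By linearity: E[X] = C(33, 6) · 2^{1 − 15} = 1107568 · 1/16384 = 69223/1024.
Numerically: E[X] ≈ 67.60059.

E[X] = C(33,6)·2^(1−C(6,2)) = 69223/1024 ≈ 67.60059.


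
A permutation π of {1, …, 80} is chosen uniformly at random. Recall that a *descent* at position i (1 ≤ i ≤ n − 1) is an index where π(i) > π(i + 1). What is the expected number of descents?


Write X = Σ X_I over i = 1, …, 79, with X_I the indicator of one descent.
There are 79 indicators.
For each fixed i, the pair (π(i), π(i+1)) is a uniformly random ordered pair of distinct values from {1, …, 80}; by symmetry P[π(i) > π(i+1)] = 1/2.
By linearity: E[X] = 79 · (1/2) = (80 − 1) · (1/2) = 79/2 ≈ 39.500000.

E[X] = 79/2 = 39.500000.


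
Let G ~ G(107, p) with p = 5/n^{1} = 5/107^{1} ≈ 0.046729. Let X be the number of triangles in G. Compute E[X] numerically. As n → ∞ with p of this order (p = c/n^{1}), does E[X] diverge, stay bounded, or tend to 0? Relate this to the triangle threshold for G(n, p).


Number of potential triangles: C(107, 3) = 198485.
Each occurs with probability p³ ≈ (0.046729)³ ≈ 1.0203723e-04.
By linearity: E[X] = C(107, 3)·p³ ≈ 198485 · 1.0203723e-04 ≈ 20.25286.
Here α = 1, so p = 5/n is exactly at the triangle threshold p ~ 1/n. Asymptotically E[X] → c³/6 = 5³/6 = 125/6 ≈ 20.83333, a bounded constant. In this regime the triangle count is asymptotically Poisson(c³/6).

E[X] ≈ 20.25286; in regime p = Θ(1/n^{1}) E[X] stays bounded (at the triangle threshold p ~ 1/n).


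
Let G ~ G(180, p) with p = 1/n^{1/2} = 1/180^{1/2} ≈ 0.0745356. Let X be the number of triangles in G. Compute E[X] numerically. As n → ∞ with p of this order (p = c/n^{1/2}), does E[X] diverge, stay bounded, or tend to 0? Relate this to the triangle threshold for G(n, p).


Number of potential triangles: C(180, 3) = 955860.
Each occurs with probability p³ ≈ (0.0745356)³ ≈ 4.14086662e-04.
By linearity: E[X] = C(180, 3)·p³ ≈ 955860 · 4.14086662e-04 ≈ 395.808877.
Since α = 1/2 < 1, p = c/n^{1/2} ≫ 1/n is above the triangle threshold p ~ 1/n. Asymptotically E[X] ~ (c³/6)·n^{3(1−α)} = (1³/6)·n^{1.5} → ∞; triangles are abundant w.h.p.

E[X] ≈ 395.808877; in regime p = Θ(1/n^{1/2}) E[X] diverges (above the triangle threshold p ~ 1/n).


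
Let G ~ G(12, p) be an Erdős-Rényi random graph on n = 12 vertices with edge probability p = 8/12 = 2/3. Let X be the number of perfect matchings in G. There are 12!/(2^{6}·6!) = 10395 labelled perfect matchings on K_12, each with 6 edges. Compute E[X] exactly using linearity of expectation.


K_12 has 12!/(2^{6}·6!) = 10395 labelled perfect matchings.
For each such perfect matching H, let X_H = 1 if all 6 edges of H are present in G. Then P[X_H = 1] = p^{6} = (2/3)^{6} = 64/729.
By linearity of expectation: E[X] = Σ_H E[X_H] = 10395 · p^{6} = 10395 · 64/729 = 24640/27.
Numerically: E[X] ≈ 912.6.

E[X] = 10395 · (2/3)^{6} = 24640/27 ≈ 912.6.


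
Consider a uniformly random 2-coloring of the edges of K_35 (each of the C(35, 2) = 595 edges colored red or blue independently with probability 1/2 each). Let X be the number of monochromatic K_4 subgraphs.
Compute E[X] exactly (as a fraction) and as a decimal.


Let X = Σ_S X_S over the C(35, 4) = 52360 subsets S of size 4, where X_S = 1 if the K_4 on S is monochromatic.
For a fixed S, the K_4 on S has C(4, 2) = 6 edges. P[all 6 edges red] = (1/2)^6, and likewise for blue, so P[monochromatic] = 2·(1/2)^6 = 2^{1 − 6} = 1/32.
Summing: E[X] = C(35, 4) · 2^{1 − 6} = 52360 · 1/32 = 6545/4.
Numerically: E[X] ≈ 1636.250.

E[X] = C(35,4)·2^(1−C(4,2)) = 6545/4 ≈ 1636.250.


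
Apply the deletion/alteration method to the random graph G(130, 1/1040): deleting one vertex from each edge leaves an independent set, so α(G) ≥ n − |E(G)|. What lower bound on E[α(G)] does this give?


E[|E(G)|] = C(130, 2)·p = 8385 · (1/1040) = 129/16.
E[α(G)] ≥ n − E[|E(G)|] = 130 − 129/16 = 1951/16.
Numerically: ≈ 121.93750.
(This is only a lower bound; the true E[α(G)] may be larger.)

E[α(G)] ≥ 1951/16 ≈ 121.93750.


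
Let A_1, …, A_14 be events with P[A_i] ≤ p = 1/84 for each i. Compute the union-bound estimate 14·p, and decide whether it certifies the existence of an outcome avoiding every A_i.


Union bound: P[∪_{i=1}^{14} A_i] ≤ Σ_i P[A_i] ≤ 14·p = 14·(1/84) = 1/6.
Numerically: 1/6 ≈ 0.167.
Is 1/6 < 1? YES.
Since P[∪ A_i] ≤ 1/6 < 1, the complement has P[∩ A_i^c] ≥ 1 − 1/6 = 5/6 > 0, so some outcome avoids every A_i.

14·p = 1/6 ≈ 0.167; existence CERTIFIED by the union bound.


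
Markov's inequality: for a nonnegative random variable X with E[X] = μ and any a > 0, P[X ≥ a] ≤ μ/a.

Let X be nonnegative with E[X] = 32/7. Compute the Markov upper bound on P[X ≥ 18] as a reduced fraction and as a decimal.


μ = E[X] = 32/7, a = 18.
Markov: P[X ≥ 18] ≤ μ/a = (32/7)/18 = 16/63.
Numerically: ≈ 0.2540.
(Since a = 18 > μ = 4.5714, the bound 16/63 is < 1 and informative.)

P[X ≥ 18] ≤ 16/63 ≈ 0.2540.


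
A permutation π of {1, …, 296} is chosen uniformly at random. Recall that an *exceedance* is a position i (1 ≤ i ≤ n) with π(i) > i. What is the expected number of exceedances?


Write X = Σ_{i=1}^{296} X_i, where X_i = 1_{π(i) > i}.
For each fixed i, π(i) is uniform over {1, …, 296} (marginal of a uniform permutation), so P[π(i) > i] = (n − i)/n. Summing: Σ_{i=1}^{296} (n − i)/n = (0 + 1 + … + 295)/296 = 296(296 − 1)/(2·296) = (296 − 1)/2.
Hence E[X] = Σ_{i=1}^{296} (296 − i)/296 = 295/2 ≈ 147.500000.

E[X] = 295/2 = 147.500000.


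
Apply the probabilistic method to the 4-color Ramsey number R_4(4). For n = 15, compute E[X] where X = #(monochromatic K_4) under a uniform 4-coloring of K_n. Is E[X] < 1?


E[X] = C(15, 4) · 4^{1 − 6} = 1365 · 4^{−5} = 1365/1024.
As a reduced fraction: E[X] = 1365/1024 ≈ 1.3330078.
Is E[X] < 1? NO.
Since E[X] ≥ 1, the first-moment bound is inconclusive at n = 15; it does NOT by itself certify R_4(4) > 15.

E[X] = 1365/1024 ≈ 1.3330078; E[X] ≥ 1; first-moment method inconclusive here.


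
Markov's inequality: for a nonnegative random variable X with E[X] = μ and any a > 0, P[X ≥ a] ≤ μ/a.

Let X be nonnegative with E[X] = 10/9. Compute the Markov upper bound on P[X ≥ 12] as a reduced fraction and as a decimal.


μ = E[X] = 10/9, a = 12.
Markov: P[X ≥ 12] ≤ μ/a = (10/9)/12 = 5/54.
Numerically: ≈ 0.092593.
(Since a = 12 > μ = 1.111111, the bound 5/54 is < 1 and informative.)

P[X ≥ 12] ≤ 5/54 ≈ 0.092593.


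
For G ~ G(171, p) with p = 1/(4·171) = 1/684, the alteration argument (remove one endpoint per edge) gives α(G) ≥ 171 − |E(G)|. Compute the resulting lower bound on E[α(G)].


E[|E(G)|] = C(171, 2)·p = 14535 · (1/684) = 85/4.
E[α(G)] ≥ n − E[|E(G)|] = 171 − 85/4 = 599/4.
Numerically: ≈ 149.750000.
(This is only a lower bound; the true E[α(G)] may be larger.)

E[α(G)] ≥ 599/4 ≈ 149.750000.


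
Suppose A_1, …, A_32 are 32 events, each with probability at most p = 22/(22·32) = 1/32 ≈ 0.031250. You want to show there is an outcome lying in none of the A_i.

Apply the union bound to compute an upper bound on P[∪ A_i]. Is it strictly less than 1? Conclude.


Union bound: P[∪_{i=1}^{32} A_i] ≤ Σ_i P[A_i] ≤ 32·p = 32·(1/32) = 1.
Numerically: 1 ≈ 1.000000.
Is 1 < 1? NO.
Since the bound 1 is ≥ 1, the union bound is uninformative here; it does NOT by itself certify existence.

32·p = 1 ≈ 1.000000; existence NOT certified by the union bound.


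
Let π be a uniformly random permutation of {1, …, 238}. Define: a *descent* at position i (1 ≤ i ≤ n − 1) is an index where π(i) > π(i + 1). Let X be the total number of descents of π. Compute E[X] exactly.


Write X = Σ X_I over i = 1, …, 237, with X_I the indicator of one descent.
There are 237 indicators.
For each fixed i, the pair (π(i), π(i+1)) is a uniformly random ordered pair of distinct values from {1, …, 238}; by symmetry P[π(i) > π(i+1)] = 1/2.
By linearity: E[X] = 237 · (1/2) = (238 − 1) · (1/2) = 237/2 ≈ 118.500.

E[X] = 237/2 = 118.500.


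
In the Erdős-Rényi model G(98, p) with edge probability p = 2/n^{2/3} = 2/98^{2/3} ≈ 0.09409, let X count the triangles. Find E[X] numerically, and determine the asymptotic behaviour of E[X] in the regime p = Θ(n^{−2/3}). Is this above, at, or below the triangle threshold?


Number of potential triangles: C(98, 3) = 152096.
Each occurs with probability p³ ≈ (0.09409)³ ≈ 8.329863e-04.
By linearity: E[X] = C(98, 3)·p³ ≈ 152096 · 8.329863e-04 ≈ 126.6939.
Since α = 2/3 < 1, p = c/n^{2/3} ≫ 1/n is above the triangle threshold p ~ 1/n. Asymptotically E[X] ~ (c³/6)·n^{3(1−α)} = (2³/6)·n^{1} → ∞; triangles are abundant w.h.p.

E[X] ≈ 126.6939; in regime p = Θ(1/n^{2/3}) E[X] diverges (above the triangle threshold p ~ 1/n).


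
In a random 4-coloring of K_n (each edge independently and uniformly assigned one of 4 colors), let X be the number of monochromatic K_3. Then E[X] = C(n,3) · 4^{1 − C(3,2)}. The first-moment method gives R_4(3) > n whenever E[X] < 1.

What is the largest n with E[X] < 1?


We need C(n, 3) · 4^{1 − 3} < 1, i.e. C(n, 3) < 4^{3 − 1} = 16.
Check values of n near the boundary:
  n = 4: C(4, 3) = 4; 4 < 16? YES
  n = 5: C(5, 3) = 10; 10 < 16? YES
  n = 6: C(6, 3) = 20; 20 < 16? NO
  n = 7: C(7, 3) = 35; 35 < 16? NO
  n = 8: C(8, 3) = 56; 56 < 16? NO
The largest n with C(n, 3) < 16 is n = 5 (where E[X] = 5/8 ≈ 0.62500). Hence R_4(3) > 5, i.e. R_4(3) ≥ 6.

Largest n = 5; hence R_4(3) > 5.


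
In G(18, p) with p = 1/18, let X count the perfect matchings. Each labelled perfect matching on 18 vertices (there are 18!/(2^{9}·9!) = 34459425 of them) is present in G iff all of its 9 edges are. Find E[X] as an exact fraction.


K_18 has 18!/(2^{9}·9!) = 34459425 labelled perfect matchings.
For each such perfect matching H, let X_H = 1 if all 9 edges of H are present in G. Then P[X_H = 1] = p^{9} = (1/18)^{9} = 1/198359290368.
By linearity: E[X] = Σ_H E[X_H] = 34459425 · p^{9} = 34459425 · 1/198359290368 = 425425/2448880128.
Numerically: E[X] ≈ 0.00017372.

E[X] = 34459425 · (1/18)^{9} = 425425/2448880128 ≈ 0.00017372.


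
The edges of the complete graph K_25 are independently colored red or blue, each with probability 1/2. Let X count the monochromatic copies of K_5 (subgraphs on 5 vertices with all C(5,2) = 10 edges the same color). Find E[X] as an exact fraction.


Let X = Σ_S X_S over the C(25, 5) = 53130 subsets S of size 5, where X_S = 1 if the K_5 on S is monochromatic.
For a fixed S, the K_5 on S has C(5, 2) = 10 edges. P[all 10 edges red] = (1/2)^10, and likewise for blue, so P[monochromatic] = 2·(1/2)^10 = 2^{1 − 10} = 1/512.
Summing: E[X] = C(25, 5) · 2^{1 − 10} = 53130 · 1/512 = 26565/256.
Numerically: E[X] ≈ 103.770.

E[X] = C(25,5)·2^(1−C(5,2)) = 26565/256 ≈ 103.770.


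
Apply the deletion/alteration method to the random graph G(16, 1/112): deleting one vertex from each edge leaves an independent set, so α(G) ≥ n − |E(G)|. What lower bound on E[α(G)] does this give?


E[|E(G)|] = C(16, 2)·p = 120 · (1/112) = 15/14.
E[α(G)] ≥ n − E[|E(G)|] = 16 − 15/14 = 209/14.
Numerically: ≈ 14.929.
(This is only a lower bound; the true E[α(G)] may be larger.)

E[α(G)] ≥ 209/14 ≈ 14.929.


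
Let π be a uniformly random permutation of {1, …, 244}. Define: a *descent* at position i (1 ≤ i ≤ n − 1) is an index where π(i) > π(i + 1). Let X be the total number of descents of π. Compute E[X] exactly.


Write X = Σ X_I over i = 1, …, 243, with X_I the indicator of one descent.
There are 243 indicators.
For each fixed i, the pair (π(i), π(i+1)) is a uniformly random ordered pair of distinct values from {1, …, 244}; by symmetry P[π(i) > π(i+1)] = 1/2.
By linearity: E[X] = 243 · (1/2) = (244 − 1) · (1/2) = 243/2 ≈ 121.500000.

E[X] = 243/2 = 121.500000.


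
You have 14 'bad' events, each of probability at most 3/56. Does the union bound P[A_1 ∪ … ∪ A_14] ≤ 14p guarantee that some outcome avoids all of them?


Union bound: P[∪_{i=1}^{14} A_i] ≤ Σ_i P[A_i] ≤ 14·p = 14·(3/56) = 3/4.
Numerically: 3/4 ≈ 0.75000.
Is 3/4 < 1? YES.
Since P[∪ A_i] ≤ 3/4 < 1, the complement has P[∩ A_i^c] ≥ 1 − 3/4 = 1/4 > 0, so some outcome avoids every A_i.

14·p = 3/4 ≈ 0.75000; existence CERTIFIED by the union bound.


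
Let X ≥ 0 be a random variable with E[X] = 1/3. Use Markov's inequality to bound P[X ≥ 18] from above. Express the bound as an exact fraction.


μ = E[X] = 1/3, a = 18.
Markov: P[X ≥ 18] ≤ μ/a = (1/3)/18 = 1/54.
Numerically: ≈ 0.01852.
(Since a = 18 > μ = 0.33333, the bound 1/54 is < 1 and informative.)

P[X ≥ 18] ≤ 1/54 ≈ 0.01852.


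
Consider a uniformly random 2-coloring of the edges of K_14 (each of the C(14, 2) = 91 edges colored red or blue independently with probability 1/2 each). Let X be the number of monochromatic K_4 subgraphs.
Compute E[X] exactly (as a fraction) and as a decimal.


Let X = Σ_S X_S over the C(14, 4) = 1001 subsets S of size 4, where X_S = 1 if the K_4 on S is monochromatic.
For a fixed S, the K_4 on S has C(4, 2) = 6 edges. P[all 6 edges red] = (1/2)^6, and likewise for blue, so P[monochromatic] = 2·(1/2)^6 = 2^{1 − 6} = 1/32.
Summing: E[X] = C(14, 4) · 2^{1 − 6} = 1001 · 1/32 = 1001/32.
Numerically: E[X] ≈ 31.281250.

E[X] = C(14,4)·2^(1−C(4,2)) = 1001/32 ≈ 31.281250.


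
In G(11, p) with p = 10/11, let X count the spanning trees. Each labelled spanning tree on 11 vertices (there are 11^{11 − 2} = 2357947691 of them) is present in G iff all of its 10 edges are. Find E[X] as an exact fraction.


K_11 has 11^{11 − 2} = 2357947691 labelled spanning trees.
For each such spanning tree H, let X_H = 1 if all 10 edges of H are present in G. Then P[X_H = 1] = p^{10} = (10/11)^{10} = 10000000000/25937424601.
By linearity: E[X] = Σ_H E[X_H] = 2357947691 · p^{10} = 2357947691 · 10000000000/25937424601 = 10000000000/11.
Numerically: E[X] ≈ 9.09091e+08.

E[X] = 2357947691 · (10/11)^{10} = 10000000000/11 ≈ 9.09091e+08.


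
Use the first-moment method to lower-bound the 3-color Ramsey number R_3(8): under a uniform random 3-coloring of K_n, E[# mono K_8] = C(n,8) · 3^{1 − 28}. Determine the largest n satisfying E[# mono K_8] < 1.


We need C(n, 8) · 3^{1 − 28} < 1, i.e. C(n, 8) < 3^{28 − 1} = 7625597484987.
Check values of n near the boundary:
  n = 153: C(153, 8) = 6183023199255; 6183023199255 < 7625597484987? YES
  n = 154: C(154, 8) = 6521818990995; 6521818990995 < 7625597484987? YES
  n = 155: C(155, 8) = 6876747915675; 6876747915675 < 7625597484987? YES
  n = 156: C(156, 8) = 7248464019225; 7248464019225 < 7625597484987? YES
  n = 157: C(157, 8) = 7637643295425; 7637643295425 < 7625597484987? NO
  n = 158: C(158, 8) = 8044984271181; 8044984271181 < 7625597484987? NO
The largest n with C(n, 8) < 7625597484987 is n = 156 (where E[X] = 805384891025/847288609443 ≈ 0.950544). Hence R_3(8) > 156, i.e. R_3(8) ≥ 157.

Largest n = 156; hence R_3(8) > 156.


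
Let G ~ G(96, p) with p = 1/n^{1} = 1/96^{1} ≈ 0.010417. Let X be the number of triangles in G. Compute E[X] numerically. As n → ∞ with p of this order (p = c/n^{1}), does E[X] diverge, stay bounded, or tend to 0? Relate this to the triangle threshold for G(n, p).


Number of potential triangles: C(96, 3) = 142880.
Each occurs with probability p³ ≈ (0.010417)³ ≈ 1.1302807e-06.
By linearity: E[X] = C(96, 3)·p³ ≈ 142880 · 1.1302807e-06 ≈ 0.16149.
Here α = 1, so p = 1/n is exactly at the triangle threshold p ~ 1/n. Asymptotically E[X] → c³/6 = 1³/6 = 1/6 ≈ 0.16667, a bounded constant. In this regime the triangle count is asymptotically Poisson(c³/6).

E[X] ≈ 0.16149; in regime p = Θ(1/n^{1}) E[X] stays bounded (at the triangle threshold p ~ 1/n).


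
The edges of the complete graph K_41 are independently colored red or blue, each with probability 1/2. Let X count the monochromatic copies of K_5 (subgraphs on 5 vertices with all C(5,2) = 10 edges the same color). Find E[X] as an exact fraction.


Let X = Σ_S X_S over the C(41, 5) = 749398 subsets S of size 5, where X_S = 1 if the K_5 on S is monochromatic.
For a fixed S, the K_5 on S has C(5, 2) = 10 edges. P[all 10 edges red] = (1/2)^10, and likewise for blue, so P[monochromatic] = 2·(1/2)^10 = 2^{1 − 10} = 1/512.
By linearity: E[X] = C(41, 5) · 2^{1 − 10} = 749398 · 1/512 = 374699/256.
Numerically: E[X] ≈ 1463.668.

E[X] = C(41,5)·2^(1−C(5,2)) = 374699/256 ≈ 1463.668.


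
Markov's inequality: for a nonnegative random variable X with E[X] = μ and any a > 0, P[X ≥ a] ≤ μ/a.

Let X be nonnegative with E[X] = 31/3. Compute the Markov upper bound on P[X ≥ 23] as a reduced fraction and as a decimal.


μ = E[X] = 31/3, a = 23.
Markov: P[X ≥ 23] ≤ μ/a = (31/3)/23 = 31/69.
Numerically: ≈ 0.44928.
(Since a = 23 > μ = 10.33333, the bound 31/69 is < 1 and informative.)

P[X ≥ 23] ≤ 31/69 ≈ 0.44928.


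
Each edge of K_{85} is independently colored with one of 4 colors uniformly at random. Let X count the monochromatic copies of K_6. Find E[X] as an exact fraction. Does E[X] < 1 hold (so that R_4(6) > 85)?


E[X] = C(85, 6) · 4^{1 − 15} = 437353560 · 4^{−14} = 437353560/268435456.
As a reduced fraction: E[X] = 54669195/33554432 ≈ 1.629.
Is E[X] < 1? NO.
Since E[X] ≥ 1, the first-moment bound is inconclusive at n = 85; it does NOT by itself certify R_4(6) > 85.

E[X] = 54669195/33554432 ≈ 1.629; E[X] ≥ 1; first-moment method inconclusive here.


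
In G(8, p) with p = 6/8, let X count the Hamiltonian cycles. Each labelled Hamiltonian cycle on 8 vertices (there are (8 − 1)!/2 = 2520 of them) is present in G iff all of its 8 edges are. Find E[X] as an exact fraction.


K_8 has (8 − 1)!/2 = 2520 labelled Hamiltonian cycles.
For each such Hamiltonian cycle H, let X_H = 1 if all 8 edges of H are present in G. Then P[X_H = 1] = p^{8} = (3/4)^{8} = 6561/65536.
By linearity: E[X] = Σ_H E[X_H] = 2520 · p^{8} = 2520 · 6561/65536 = 2066715/8192.
Numerically: E[X] ≈ 252.

E[X] = 2520 · (3/4)^{8} = 2066715/8192 ≈ 252.


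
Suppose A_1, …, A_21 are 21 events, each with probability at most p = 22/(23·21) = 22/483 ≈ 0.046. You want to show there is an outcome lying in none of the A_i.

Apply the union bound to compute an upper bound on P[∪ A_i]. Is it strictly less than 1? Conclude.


Union bound: P[∪_{i=1}^{21} A_i] ≤ Σ_i P[A_i] ≤ 21·p = 21·(22/483) = 22/23.
Numerically: 22/23 ≈ 0.957.
Is 22/23 < 1? YES.
Since P[∪ A_i] ≤ 22/23 < 1, the complement has P[∩ A_i^c] ≥ 1 − 22/23 = 1/23 > 0, so some outcome avoids every A_i.

21·p = 22/23 ≈ 0.957; existence CERTIFIED by the union bound.


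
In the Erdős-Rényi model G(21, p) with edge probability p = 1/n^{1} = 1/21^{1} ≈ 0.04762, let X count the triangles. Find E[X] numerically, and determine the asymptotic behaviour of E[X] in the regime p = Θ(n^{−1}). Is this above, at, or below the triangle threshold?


Number of potential triangles: C(21, 3) = 1330.
Each occurs with probability p³ ≈ (0.04762)³ ≈ 1.079797e-04.
By linearity: E[X] = C(21, 3)·p³ ≈ 1330 · 1.079797e-04 ≈ 0.1436.
Here α = 1, so p = 1/n is exactly at the triangle threshold p ~ 1/n. Asymptotically E[X] → c³/6 = 1³/6 = 1/6 ≈ 0.1667, a bounded constant. In this regime the triangle count is asymptotically Poisson(c³/6).

E[X] ≈ 0.1436; in regime p = Θ(1/n^{1}) E[X] stays bounded (at the triangle threshold p ~ 1/n).


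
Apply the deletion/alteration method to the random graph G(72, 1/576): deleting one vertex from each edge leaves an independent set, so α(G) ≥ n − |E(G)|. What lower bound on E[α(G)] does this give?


E[|E(G)|] = C(72, 2)·p = 2556 · (1/576) = 71/16.
E[α(G)] ≥ n − E[|E(G)|] = 72 − 71/16 = 1081/16.
Numerically: ≈ 67.562.
(This is only a lower bound; the true E[α(G)] may be larger.)

E[α(G)] ≥ 1081/16 ≈ 67.562.


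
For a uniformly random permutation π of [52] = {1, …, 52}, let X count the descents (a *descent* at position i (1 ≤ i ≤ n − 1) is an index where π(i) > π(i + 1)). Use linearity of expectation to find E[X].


Write X = Σ X_I over i = 1, …, 51, with X_I the indicator of one descent.
There are 51 indicators.
For each fixed i, the pair (π(i), π(i+1)) is a uniformly random ordered pair of distinct values from {1, …, 52}; by symmetry P[π(i) > π(i+1)] = 1/2.
By linearity: E[X] = 51 · (1/2) = (52 − 1) · (1/2) = 51/2 ≈ 25.50000.

E[X] = 51/2 = 25.50000.


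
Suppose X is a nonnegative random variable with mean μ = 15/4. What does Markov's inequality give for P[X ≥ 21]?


μ = E[X] = 15/4, a = 21.
Markov: P[X ≥ 21] ≤ μ/a = (15/4)/21 = 5/28.
Numerically: ≈ 0.179.
(Since a = 21 > μ = 3.750, the bound 5/28 is < 1 and informative.)

P[X ≥ 21] ≤ 5/28 ≈ 0.179.


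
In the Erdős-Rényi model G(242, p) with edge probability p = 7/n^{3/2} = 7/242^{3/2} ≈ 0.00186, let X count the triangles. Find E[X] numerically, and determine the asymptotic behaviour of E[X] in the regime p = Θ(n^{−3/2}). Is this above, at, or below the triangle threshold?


Number of potential triangles: C(242, 3) = 2332880.
Each occurs with probability p³ ≈ (0.00186)³ ≈ 6.42873e-09.
By linearity: E[X] = C(242, 3)·p³ ≈ 2332880 · 6.42873e-09 ≈ 0.015.
Since α = 3/2 > 1, p = c/n^{3/2} = o(1/n) is below the triangle threshold p ~ 1/n. Asymptotically E[X] ~ (c³/6)·n^{3(1−α)} = (7³/6)·n^{-1.5} → 0, so by Markov's inequality G has no triangles w.h.p.

E[X] ≈ 0.015; in regime p = Θ(1/n^{3/2}) E[X] tends to 0 (below the triangle threshold p ~ 1/n).


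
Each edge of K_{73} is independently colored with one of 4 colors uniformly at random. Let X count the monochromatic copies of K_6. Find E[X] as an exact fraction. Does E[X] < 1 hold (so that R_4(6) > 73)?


E[X] = C(73, 6) · 4^{1 − 15} = 170230452 · 4^{−14} = 170230452/268435456.
As a reduced fraction: E[X] = 42557613/67108864 ≈ 0.634158.
Is E[X] < 1? YES.
Since E[X] < 1, there exists a 4-coloring of K_{73} with no monochromatic K_6; hence R_4(6) > 73.

E[X] = 42557613/67108864 ≈ 0.634158; E[X] < 1, so R_4(6) > 73.


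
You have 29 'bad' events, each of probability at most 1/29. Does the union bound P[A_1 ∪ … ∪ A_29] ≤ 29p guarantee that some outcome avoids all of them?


Union bound: P[∪_{i=1}^{29} A_i] ≤ Σ_i P[A_i] ≤ 29·p = 29·(1/29) = 1.
Numerically: 1 ≈ 1.00000.
Is 1 < 1? NO.
Since the bound 1 is ≥ 1, the union bound is uninformative here; it does NOT by itself certify existence.

29·p = 1 ≈ 1.00000; existence NOT certified by the union bound.


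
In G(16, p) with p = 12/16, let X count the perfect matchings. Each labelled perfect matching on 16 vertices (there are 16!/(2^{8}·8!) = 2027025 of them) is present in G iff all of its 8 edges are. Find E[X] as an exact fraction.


K_16 has 16!/(2^{8}·8!) = 2027025 labelled perfect matchings.
For each such perfect matching H, let X_H = 1 if all 8 edges of H are present in G. Then P[X_H = 1] = p^{8} = (3/4)^{8} = 6561/65536.
By linearity: E[X] = Σ_H E[X_H] = 2027025 · p^{8} = 2027025 · 6561/65536 = 13299311025/65536.
Numerically: E[X] ≈ 2.03e+05.

E[X] = 2027025 · (3/4)^{8} = 13299311025/65536 ≈ 2.03e+05.


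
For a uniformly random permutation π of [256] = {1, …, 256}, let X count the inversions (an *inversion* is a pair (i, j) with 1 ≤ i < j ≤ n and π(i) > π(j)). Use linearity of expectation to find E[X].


Write X = Σ X_I over the C(256, 2) = 32640 pairs i < j, with X_I the indicator of one inversion.
There are 32640 indicators.
For each fixed pair i < j, the values π(i) and π(j) are two distinct elements of {1, …, 256} in uniformly random order; by symmetry P[π(i) > π(j)] = 1/2.
By linearity: E[X] = 32640 · (1/2) = C(256, 2) · (1/2) = 32640/2 = 16320 ≈ 16320.00000.

E[X] = 16320 = 16320.00000.


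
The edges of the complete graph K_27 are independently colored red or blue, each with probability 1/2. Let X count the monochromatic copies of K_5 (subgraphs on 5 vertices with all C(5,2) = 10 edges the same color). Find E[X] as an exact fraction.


Let X = Σ_S X_S over the C(27, 5) = 80730 subsets S of size 5, where X_S = 1 if the K_5 on S is monochromatic.
For a fixed S, the K_5 on S has C(5, 2) = 10 edges. P[all 10 edges red] = (1/2)^10, and likewise for blue, so P[monochromatic] = 2·(1/2)^10 = 2^{1 − 10} = 1/512.
Summing: E[X] = C(27, 5) · 2^{1 − 10} = 80730 · 1/512 = 40365/256.
Numerically: E[X] ≈ 157.6758.

E[X] = C(27,5)·2^(1−C(5,2)) = 40365/256 ≈ 157.6758.


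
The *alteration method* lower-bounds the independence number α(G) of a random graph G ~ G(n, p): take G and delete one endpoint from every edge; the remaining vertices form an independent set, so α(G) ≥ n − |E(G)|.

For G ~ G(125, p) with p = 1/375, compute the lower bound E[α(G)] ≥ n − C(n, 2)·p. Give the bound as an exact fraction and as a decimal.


E[|E(G)|] = C(125, 2)·p = 7750 · (1/375) = 62/3.
E[α(G)] ≥ n − E[|E(G)|] = 125 − 62/3 = 313/3.
Numerically: ≈ 104.333.
(This is only a lower bound; the true E[α(G)] may be larger.)

E[α(G)] ≥ 313/3 ≈ 104.333.


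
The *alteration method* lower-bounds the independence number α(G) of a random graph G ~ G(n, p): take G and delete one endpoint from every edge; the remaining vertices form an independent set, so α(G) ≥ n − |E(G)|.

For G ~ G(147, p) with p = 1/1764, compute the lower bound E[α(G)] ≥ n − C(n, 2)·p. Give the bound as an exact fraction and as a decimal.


E[|E(G)|] = C(147, 2)·p = 10731 · (1/1764) = 73/12.
E[α(G)] ≥ n − E[|E(G)|] = 147 − 73/12 = 1691/12.
Numerically: ≈ 140.91667.
(This is only a lower bound; the true E[α(G)] may be larger.)

E[α(G)] ≥ 1691/12 ≈ 140.91667.


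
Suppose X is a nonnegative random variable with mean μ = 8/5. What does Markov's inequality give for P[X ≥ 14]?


μ = E[X] = 8/5, a = 14.
Markov: P[X ≥ 14] ≤ μ/a = (8/5)/14 = 4/35.
Numerically: ≈ 0.11429.
(Since a = 14 > μ = 1.60000, the bound 4/35 is < 1 and informative.)

P[X ≥ 14] ≤ 4/35 ≈ 0.11429.


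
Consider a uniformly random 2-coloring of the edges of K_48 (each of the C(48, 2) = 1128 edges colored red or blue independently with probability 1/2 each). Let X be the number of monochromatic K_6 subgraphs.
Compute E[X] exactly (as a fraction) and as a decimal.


Let X = Σ_S X_S over the C(48, 6) = 12271512 subsets S of size 6, where X_S = 1 if the K_6 on S is monochromatic.
For a fixed S, the K_6 on S has C(6, 2) = 15 edges. P[all 15 edges red] = (1/2)^15, and likewise for blue, so P[monochromatic] = 2·(1/2)^15 = 2^{1 − 15} = 1/16384.
By linearity: E[X] = C(48, 6) · 2^{1 − 15} = 12271512 · 1/16384 = 1533939/2048.
Numerically: E[X] ≈ 748.9937.

E[X] = C(48,6)·2^(1−C(6,2)) = 1533939/2048 ≈ 748.9937.


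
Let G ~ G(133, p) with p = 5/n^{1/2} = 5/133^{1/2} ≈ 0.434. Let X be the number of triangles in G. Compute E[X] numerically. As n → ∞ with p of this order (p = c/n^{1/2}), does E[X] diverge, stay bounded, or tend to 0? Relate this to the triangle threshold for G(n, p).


Number of potential triangles: C(133, 3) = 383306.
Each occurs with probability p³ ≈ (0.434)³ ≈ 8.14953e-02.
By linearity: E[X] = C(133, 3)·p³ ≈ 383306 · 8.14953e-02 ≈ 31237.637.
Since α = 1/2 < 1, p = c/n^{1/2} ≫ 1/n is above the triangle threshold p ~ 1/n. Asymptotically E[X] ~ (c³/6)·n^{3(1−α)} = (5³/6)·n^{1.5} → ∞; triangles are abundant w.h.p.

E[X] ≈ 31237.637; in regime p = Θ(1/n^{1/2}) E[X] diverges (above the triangle threshold p ~ 1/n).
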